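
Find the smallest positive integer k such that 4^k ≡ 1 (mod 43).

7

The order of 4 must divide p − 1 = 42 = 2 · 3 · 7.
Divisors: 1, 2, 3, 6, 7, 14, 21, 42.
Check each in increasing order: 4^1 ≡ 4;  4^2 ≡ 16;  4^3 ≡ 21;  4^6 ≡ 11;  4^7 ≡ 1.
Smallest exponent giving 1 is 7.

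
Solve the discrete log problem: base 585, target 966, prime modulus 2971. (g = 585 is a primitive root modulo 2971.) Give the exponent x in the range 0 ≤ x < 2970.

1557

Baby-step giant-step with m = ceil(sqrt(2970)) = 55.
Baby table (585^j mod 2971 for j=0..54):
  0:1  1:585  2:560  3:790  4:1645  5:2692  6:190  7:1223
  8:2415  9:1550  10:595  11:468  12:448  13:632  14:1316  15:371
  16:152  17:2761  18:1932  19:1240  20:476  21:2157  22:2141  23:1694
  24:1647  25:891  26:1310  27:2803  28:2734  29:992  30:975  31:2914
  32:2307  33:761  34:2506  35:1307  36:1048  37:1054  38:1593  39:1982
  40:780  41:1737  42:63  43:1203  44:2599  45:2234  46:2621  47:249
  48:86  49:2774  50:624  51:2578  52:1833  53:2745  54:1485
Giant step factor: 585^(-55) ≡ 2067 (mod 2971).
Scan 966·2067^i mod 2971 for i = 0, 1, …:
  i=0: 966   i=1: 210   i=2: 304   i=3: 1487
  i=4: 1615   i=5: 1772   i=6: 2452   i=7: 2729
  i=8: 1885   i=9: 1314     …   i=27: 2005
  i=28: 2761
Match at i=28, j=17: x = 28·55 + 17 = 1557.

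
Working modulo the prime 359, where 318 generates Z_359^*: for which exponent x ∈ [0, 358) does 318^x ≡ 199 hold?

Baby-step giant-step with m = ceil(sqrt(358)) = 19.
Baby table (318^j mod 359 for j=0..18):
  0:1  1:318  2:245  3:7  4:72  5:279  6:49  7:145
  8:158  9:343  10:297  11:29  12:247  13:284  14:203  15:293
  16:193  17:344  18:256
Giant step factor: 318^(-19) ≡ 38 (mod 359).
Scan 199·38^i mod 359 for i = 0, 1, …:
  i=0: 199   i=1: 23   i=2: 156   i=3: 184
  i=4: 171   i=5: 36   i=6: 291   i=7: 288
  i=8: 174   i=9: 150   i=10: 315   i=11: 123
  i=12: 7
Match at i=12, j=3: x = 12·19 + 3 = 231.

231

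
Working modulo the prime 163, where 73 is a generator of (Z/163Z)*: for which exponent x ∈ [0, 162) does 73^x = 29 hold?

67

Baby-step giant-step with m = ceil(sqrt(162)) = 13.
Baby table (73^j mod 163 for j=0..12):
  0:1  1:73  2:113  3:99  4:55  5:103  6:21  7:66
  8:91  9:123  10:14  11:44  12:115
Giant step factor: 73^(-13) ≡ 2 (mod 163).
Scan 29·2^i mod 163 for i = 0, 1, …:
  i=0: 29   i=1: 58   i=2: 116   i=3: 69
  i=4: 138   i=5: 113
Match at i=5, j=2: x = 5·13 + 2 = 67.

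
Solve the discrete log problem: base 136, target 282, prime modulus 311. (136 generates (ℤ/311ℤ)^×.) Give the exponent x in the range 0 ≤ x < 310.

228

Baby-step giant-step with m = ceil(sqrt(310)) = 18.
Baby table (136^j mod 311 for j=0..17):
  0:1  1:136  2:147  3:88  4:150  5:185  6:280  7:138
  8:108  9:71  10:15  11:174  12:28  13:76  14:73  15:287
  16:157  17:204
Giant step factor: 136^(-18) ≡ 67 (mod 311).
Scan 282·67^i mod 311 for i = 0, 1, …:
  i=0: 282   i=1: 234   i=2: 128   i=3: 179
  i=4: 175   i=5: 218   i=6: 300   i=7: 196
  i=8: 70   i=9: 25   i=10: 120   i=11: 265
  i=12: 28
Match at i=12, j=12: x = 12·18 + 12 = 228.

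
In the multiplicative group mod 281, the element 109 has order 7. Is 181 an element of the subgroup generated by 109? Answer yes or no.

yes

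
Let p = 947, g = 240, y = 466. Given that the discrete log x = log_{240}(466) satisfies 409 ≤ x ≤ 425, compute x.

Compute 240^409 mod 947 = 223, then multiply by 240 repeatedly:
  240^409=223  240^410=488  240^411=639  240^412=893  240^413=298
  240^414=495  240^415=425  240^416=671  240^417=50  240^418=636
  240^419=173  240^420=799  240^421=466
Found 466 at exponent 421.

421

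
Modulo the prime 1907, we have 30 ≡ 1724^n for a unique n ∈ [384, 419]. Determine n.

Compute 1724^384 mod 1907 = 1818, then multiply by 1724 repeatedly:
  1724^384=1818  1724^385=1031  1724^386=120  1724^387=924  1724^388=631
  1724^389=854  1724^390=92  1724^391=327  1724^392=1183  1724^393=909
  1724^394=1469  1724^395=60  1724^396=462  1724^397=1269  1724^398=427
  1724^399=46  1724^400=1117  1724^401=1545  1724^402=1408  1724^403=1688
  1724^404=30
Found 30 at exponent 404.

404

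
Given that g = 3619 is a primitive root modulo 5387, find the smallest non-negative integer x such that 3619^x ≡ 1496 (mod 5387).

571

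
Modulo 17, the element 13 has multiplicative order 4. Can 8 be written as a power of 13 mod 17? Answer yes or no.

no

8 ∈ ⟨13⟩ iff 8^4 ≡ 1 (mod 17), since |⟨13⟩| = 4.
8^4 mod 17 = 16.
Since 16 ≠ 1, 8 does not lie in the subgroup.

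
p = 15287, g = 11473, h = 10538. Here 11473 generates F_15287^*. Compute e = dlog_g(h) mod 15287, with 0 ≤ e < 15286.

Baby-step giant-step with m = ceil(sqrt(15286)) = 124.
Baby table (11473^j mod 15287 for j=0..123):
  0:1  1:11473  2:8659  3:9781  4:10833  5:3699  6:1915  7:3376
  8:10877  9:4040  10:736  11:5704  12:13632  13:13926  14:8561  15:1378
  16:3036  17:8242  18:10371  19:7762  20:6651  21:9506  22:4880  23:7246
  24:2652  25:5266  26:2594  27:12460  28:4843  29:10781  30:3296  31:10257
  32:14522  33:13180  34:10423  35:8165  36:13596  37:13647  38:2577  39:863
  40:10510  41:12661  42:2579  43:8522  44:12541  45:1649  46:8958  47:633
  48:1084  49:8401  50:138  51:8713  52:2556  53:4522  54:12115  55:5991
  56:4391  57:7278  58:2900  59:7188  60:9846  61:7515  62:915  63:10913
  64:4319  65:6720  66:6219  67:6158  68:9507  69:1066  70:618  71:12433
  72:812  73:6293  74:14375  75:8219  76:6371  77:7336  78:10993  79:4939
  80:11525  81:9062  82:1439  83:14974  84:1396  85:10819  86:11234  87:2985
  88:4025  89:12085  90:13402  91:4500  92:4301  93:14224  94:3227  95:13544
  96:13244  97:10919  98:12009  99:12813  100:3757  101:10008  102:1127  103:12556
  104:5587  105:1260  106:9765  107:10709  108:2738  109:13576  110:13492  111:12841
  112:3974  113:7868  114:15116  115:10140  116:2150  117:9019  118:12571  119:9525
  120:8849  121:3610  122:5047  123:12362
Giant step factor: 11473^(-124) ≡ 15214 (mod 15287).
Scan 10538·15214^i mod 15287 for i = 0, 1, …:
  i=0: 10538   i=1: 10363   i=2: 7851   i=3: 7783
  i=4: 12747   i=5: 1976   i=6: 8622   i=7: 12648
  i=8: 9203   i=9: 809     …   i=119: 2984
  i=120: 11473
Match at i=120, j=1: e = 120·124 + 1 = 14881.

14881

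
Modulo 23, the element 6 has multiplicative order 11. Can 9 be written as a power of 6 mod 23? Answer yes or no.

yes

⟨6⟩ has order 11; its elements mod 23 are {1, 2, 3, 4, 6, 8, 9, 12, 13, 16, 18}.
9 is in this set.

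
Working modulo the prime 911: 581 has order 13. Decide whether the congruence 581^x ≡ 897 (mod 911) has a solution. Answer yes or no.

⟨581⟩ has order 13; its elements mod 911 are {1, 30, 65, 121, 128, 154, 196, 414, 491, 577, 581, 897, 900}.
897 is in this set.

yes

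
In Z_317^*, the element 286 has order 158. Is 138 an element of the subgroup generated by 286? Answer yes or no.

yes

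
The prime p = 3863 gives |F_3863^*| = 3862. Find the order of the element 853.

3862

The order of 853 must divide p − 1 = 3862 = 2 · 1931.
Divisors: 1, 2, 1931, 3862.
Check each in increasing order: 853^1 ≡ 853;  853^2 ≡ 1365;  853^1931 ≡ 3862;  853^3862 ≡ 1.
Smallest exponent giving 1 is 3862.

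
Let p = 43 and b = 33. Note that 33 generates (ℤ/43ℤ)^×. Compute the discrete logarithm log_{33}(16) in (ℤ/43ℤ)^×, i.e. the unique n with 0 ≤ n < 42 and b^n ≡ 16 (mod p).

Baby-step giant-step with m = ceil(sqrt(42)) = 7.
Baby table (33^j mod 43 for j=0..6):
  0:1  1:33  2:14  3:32  4:24  5:18  6:35
Giant step factor: 33^(-7) ≡ 7 (mod 43).
Scan 16·7^i mod 43 for i = 0, 1, …:
  i=0: 16   i=1: 26   i=2: 10   i=3: 27
  i=4: 17   i=5: 33
Match at i=5, j=1: n = 5·7 + 1 = 36.

36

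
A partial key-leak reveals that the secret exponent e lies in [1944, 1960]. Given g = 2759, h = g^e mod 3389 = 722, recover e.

Compute 2759^1944 mod 3389 = 1247, then multiply by 2759 repeatedly:
  2759^1944=1247  2759^1945=638  2759^1946=1351  2759^1947=2898  2759^1948=931
  2759^1949=3156  2759^1950=1063  2759^1951=1332  2759^1952=1312  2759^1953=356
  2759^1954=2783  2759^1955=2212  2759^1956=2708  2759^1957=2016  2759^1958=795
  2759^1959=722
Found 722 at exponent 1959.

1959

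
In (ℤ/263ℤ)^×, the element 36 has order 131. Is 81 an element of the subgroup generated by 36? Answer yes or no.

81 ∈ ⟨36⟩ iff 81^131 ≡ 1 (mod 263), since |⟨36⟩| = 131.
81^131 mod 263 = 1.
Since 1 = 1, 81 lies in the subgroup.

yes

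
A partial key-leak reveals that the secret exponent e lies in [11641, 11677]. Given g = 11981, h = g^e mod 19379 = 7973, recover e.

11673

Compute 11981^11641 mod 19379 = 5794, then multiply by 11981 repeatedly:
  11981^11641=5794  11981^11642=2336  11981^11643=4340  11981^11644=3683  11981^11645=40
  11981^11646=14144  11981^11647=9288  11981^11648=5310  11981^11649=17232  11981^11650=12105
  11981^11651=16948  11981^11652=826  11981^11653=13016  11981^11654=1883  11981^11655=3067
  11981^11656=3143  11981^11657=2886  11981^11658=5030  11981^11659=15119  11981^11660=5226
  11981^11661=18536  11981^11662=15855  11981^11663=5797  11981^11664=18900  11981^11665=16664
  11981^11666=8926  11981^11667=9084  11981^11668=2940  11981^11669=12497  11981^11670=4403
  11981^11671=2705  11981^11672=6917  11981^11673=7973
Found 7973 at exponent 11673.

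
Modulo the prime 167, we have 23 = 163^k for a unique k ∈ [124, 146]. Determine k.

Compute 163^124 mod 167 = 84, then multiply by 163 repeatedly:
  163^124=84  163^125=165  163^126=8  163^127=135  163^128=128
  163^129=156  163^130=44  163^131=158  163^132=36  163^133=23
Found 23 at exponent 133.

133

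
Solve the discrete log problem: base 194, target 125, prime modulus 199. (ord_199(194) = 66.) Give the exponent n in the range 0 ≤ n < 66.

36

Baby-step giant-step with m = ceil(sqrt(66)) = 9.
Baby table (194^j mod 199 for j=0..8):
  0:1  1:194  2:25  3:74  4:28  5:59  6:103  7:82
  8:187
Giant step factor: 194^(-9) ≡ 136 (mod 199).
Scan 125·136^i mod 199 for i = 0, 1, …:
  i=0: 125   i=1: 85   i=2: 18   i=3: 60
  i=4: 1
Match at i=4, j=0: n = 4·9 + 0 = 36.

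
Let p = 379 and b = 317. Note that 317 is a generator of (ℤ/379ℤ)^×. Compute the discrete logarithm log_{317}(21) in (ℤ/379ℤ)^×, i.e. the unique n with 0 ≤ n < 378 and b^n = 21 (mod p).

284

Baby-step giant-step with m = ceil(sqrt(378)) = 20.
Baby table (317^j mod 379 for j=0..19):
  0:1  1:317  2:54  3:63  4:263  5:370  6:179  7:272
  8:191  9:286  10:81  11:284  12:205  13:176  14:79  15:29
  16:97  17:50  18:311  19:47
Giant step factor: 317^(-20) ≡ 106 (mod 379).
Scan 21·106^i mod 379 for i = 0, 1, …:
  i=0: 21   i=1: 331   i=2: 218   i=3: 368
  i=4: 350   i=5: 337   i=6: 96   i=7: 322
  i=8: 22   i=9: 58     …   i=13: 335
  i=14: 263
Match at i=14, j=4: n = 14·20 + 4 = 284.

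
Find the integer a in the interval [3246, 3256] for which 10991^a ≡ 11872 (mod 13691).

3251

Compute 10991^3246 mod 13691 = 10403, then multiply by 10991 repeatedly:
  10991^3246=10403  10991^3247=5832  10991^3248=11941  10991^3249=1605  10991^3250=6547
  10991^3251=11872
Found 11872 at exponent 3251.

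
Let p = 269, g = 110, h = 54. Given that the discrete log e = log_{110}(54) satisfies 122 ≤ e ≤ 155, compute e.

Compute 110^122 mod 269 = 152, then multiply by 110 repeatedly:
  110^122=152  110^123=42  110^124=47  110^125=59  110^126=34
  110^127=243  110^128=99  110^129=130  110^130=43  110^131=157
  110^132=54
Found 54 at exponent 132.

132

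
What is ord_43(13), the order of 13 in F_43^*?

21

The order of 13 must divide p − 1 = 42 = 2 · 3 · 7.
Divisors: 1, 2, 3, 6, 7, 14, 21, 42.
Check each in increasing order: 13^1 ≡ 13;  13^2 ≡ 40;  13^3 ≡ 4;  13^6 ≡ 16;  13^7 ≡ 36;  13^14 ≡ 6;  13^21 ≡ 1.
Smallest exponent giving 1 is 21.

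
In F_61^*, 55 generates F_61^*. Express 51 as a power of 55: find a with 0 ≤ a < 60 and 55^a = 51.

29

Successive powers of 55 modulo 61:
  55^0=1  55^1=55  55^2=36  55^3=28  55^4=15  55^5=32
  55^6=52  55^7=54  55^8=42  55^9=53  55^10=48  55^11=17
  55^12=20  55^13=2  55^14=49  55^15=11  55^16=56  55^17=30
  55^18=3  55^19=43  55^20=47  55^21=23  55^22=45  55^23=35
  55^24=34  55^25=40  55^26=4  55^27=37  55^28=22  55^29=51
So 55^29 ≡ 51 (mod 61), giving a = 29.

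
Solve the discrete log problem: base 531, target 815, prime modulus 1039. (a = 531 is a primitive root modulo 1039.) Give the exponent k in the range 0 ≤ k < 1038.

Baby-step giant-step with m = ceil(sqrt(1038)) = 33.
Baby table (531^j mod 1039 for j=0..32):
  0:1  1:531  2:392  3:352  4:931  5:836  6:263  7:427
  8:235  9:105  10:688  11:639  12:595  13:89  14:504  15:601
  16:158  17:778  18:635  19:549  20:599  21:135  22:1033  23:970
  24:765  25:1005  26:648  27:179  28:500  29:555  30:668  31:409
  32:28
Giant step factor: 531^(-33) ≡ 797 (mod 1039).
Scan 815·797^i mod 1039 for i = 0, 1, …:
  i=0: 815   i=1: 180   i=2: 78   i=3: 865
  i=4: 548   i=5: 376   i=6: 440   i=7: 537
  i=8: 960   i=9: 416     …   i=21: 36
  i=22: 639
Match at i=22, j=11: k = 22·33 + 11 = 737.

737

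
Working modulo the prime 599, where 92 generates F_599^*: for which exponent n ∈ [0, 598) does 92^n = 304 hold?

Baby-step giant-step with m = ceil(sqrt(598)) = 25.
Baby table (92^j mod 599 for j=0..24):
  0:1  1:92  2:78  3:587  4:94  5:262  6:144  7:70
  8:450  9:69  10:358  11:590  12:370  13:496  14:108  15:352
  16:38  17:501  18:568  19:143  20:577  21:372  22:81  23:264
  24:328
Giant step factor: 92^(-25) ≡ 273 (mod 599).
Scan 304·273^i mod 599 for i = 0, 1, …:
  i=0: 304   i=1: 330   i=2: 240   i=3: 229
  i=4: 221   i=5: 433   i=6: 206   i=7: 531
  i=8: 5   i=9: 167     …   i=14: 362
  i=15: 590
Match at i=15, j=11: n = 15·25 + 11 = 386.

386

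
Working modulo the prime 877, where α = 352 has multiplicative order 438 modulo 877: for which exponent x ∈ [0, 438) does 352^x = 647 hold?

398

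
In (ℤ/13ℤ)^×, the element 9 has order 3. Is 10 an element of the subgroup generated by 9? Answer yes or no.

⟨9⟩ has order 3; its elements mod 13 are {1, 3, 9}.
10 is not in this set.

no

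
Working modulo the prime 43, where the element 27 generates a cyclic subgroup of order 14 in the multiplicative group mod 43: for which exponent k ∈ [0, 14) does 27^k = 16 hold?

8

Successive powers of 27 modulo 43:
  27^0=1  27^1=27  27^2=41  27^3=32  27^4=4  27^5=22
  27^6=35  27^7=42  27^8=16
So 27^8 ≡ 16 (mod 43), giving k = 8.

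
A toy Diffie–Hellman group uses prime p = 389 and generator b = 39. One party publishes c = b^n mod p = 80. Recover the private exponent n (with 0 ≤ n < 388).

Baby-step giant-step with m = ceil(sqrt(388)) = 20.
Baby table (39^j mod 389 for j=0..19):
  0:1  1:39  2:354  3:191  4:58  5:317  6:304  7:186
  8:252  9:103  10:127  11:285  12:223  13:139  14:364  15:192
  16:97  17:282  18:106  19:244
Giant step factor: 39^(-20) ≡ 67 (mod 389).
Scan 80·67^i mod 389 for i = 0, 1, …:
  i=0: 80   i=1: 303   i=2: 73   i=3: 223
Match at i=3, j=12: n = 3·20 + 12 = 72.

72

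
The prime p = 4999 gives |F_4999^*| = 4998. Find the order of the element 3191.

833

The order of 3191 must divide p − 1 = 4998 = 2 · 3 · 7^2 · 17.
Divisors: 1, 2, 3, 6, 7, 14, 17, 21, 34, 42, 49, 51, 98, 102, 119, 147, 238, 294, 357, 714, 833, 1666, 2499, 4998.
Check each in increasing order: 3191^1 ≡ 3191;  3191^2 ≡ 4517;  3191^3 ≡ 1630;  3191^6 ≡ 2431;  3191^7 ≡ 3872;  3191^14 ≡ 383;  3191^17 ≡ 4414;  3191^21 ≡ 3272;  3191^34 ≡ 2293;  3191^42 ≡ 3125;  3191^49 ≡ 2420;  3191^51 ≡ 3326;  3191^98 ≡ 2571;  3191^102 ≡ 4488;  3191^119 ≡ 3994;  3191^147 ≡ 3064;  3191^238 ≡ 227;  3191^294 ≡ 4973;  3191^357 ≡ 1819;  3191^714 ≡ 4422;  3191^833 ≡ 1.
Smallest exponent giving 1 is 833.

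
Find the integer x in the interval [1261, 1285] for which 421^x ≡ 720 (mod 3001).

Compute 421^1261 mod 3001 = 2231, then multiply by 421 repeatedly:
  421^1261=2231  421^1262=2939  421^1263=907  421^1264=720
Found 720 at exponent 1264.

1264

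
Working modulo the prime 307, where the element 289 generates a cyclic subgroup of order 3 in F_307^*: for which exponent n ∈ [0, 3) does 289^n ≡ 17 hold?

Successive powers of 289 modulo 307:
  289^0=1  289^1=289  289^2=17
So 289^2 ≡ 17 (mod 307), giving n = 2.

2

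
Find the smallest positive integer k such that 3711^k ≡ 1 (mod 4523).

2261

The order of 3711 must divide p − 1 = 4522 = 2 · 7 · 17 · 19.
Divisors: 1, 2, 7, 14, 17, 19, 34, 38, 119, 133, 238, 266, 323, 646, 2261, 4522.
Check each in increasing order: 3711^1 ≡ 3711;  3711^2 ≡ 3509;  3711^7 ≡ 1593;  3711^14 ≡ 246;  3711^17 ≡ 4065;  3711^19 ≡ 3066;  3711^34 ≡ 1706;  3711^38 ≡ 1562;  3711^119 ≡ 3929;  3711^133 ≡ 3135;  3711^238 ≡ 42;  3711^266 ≡ 4269;  3711^323 ≡ 4344;  3711^646 ≡ 380;  3711^2261 ≡ 1.
Smallest exponent giving 1 is 2261.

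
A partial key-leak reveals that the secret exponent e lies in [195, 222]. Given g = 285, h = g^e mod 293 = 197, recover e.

Compute 285^195 mod 293 = 291, then multiply by 285 repeatedly:
  285^195=291  285^196=16  285^197=165  285^198=145  285^199=12
  285^200=197
Found 197 at exponent 200.

200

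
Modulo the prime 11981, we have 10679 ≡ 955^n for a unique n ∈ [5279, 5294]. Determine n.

Compute 955^5279 mod 11981 = 10679, then multiply by 955 repeatedly:
  955^5279=10679
Found 10679 at exponent 5279.

5279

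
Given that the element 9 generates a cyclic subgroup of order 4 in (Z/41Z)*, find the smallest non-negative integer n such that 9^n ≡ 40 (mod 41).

2

Successive powers of 9 modulo 41:
  9^0=1  9^1=9  9^2=40
So 9^2 ≡ 40 (mod 41), giving n = 2.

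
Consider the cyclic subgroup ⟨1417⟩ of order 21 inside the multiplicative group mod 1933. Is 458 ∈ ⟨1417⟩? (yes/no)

⟨1417⟩ has order 21; its elements mod 1933 are {1, 10, 58, 100, 111, 335, 458, 580, 591, 639, 714, 723, 779, 819, 1000, 1110, 1341, 1417, 1431, 1435, 1812}.
458 is in this set.

yes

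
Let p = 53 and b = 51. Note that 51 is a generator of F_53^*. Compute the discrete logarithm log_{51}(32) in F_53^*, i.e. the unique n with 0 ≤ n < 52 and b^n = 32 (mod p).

Baby-step giant-step with m = ceil(sqrt(52)) = 8.
Baby table (51^j mod 53 for j=0..7):
  0:1  1:51  2:4  3:45  4:16  5:21  6:11  7:31
Giant step factor: 51^(-8) ≡ 47 (mod 53).
Scan 32·47^i mod 53 for i = 0, 1, …:
  i=0: 32   i=1: 20   i=2: 39   i=3: 31
Match at i=3, j=7: n = 3·8 + 7 = 31.

31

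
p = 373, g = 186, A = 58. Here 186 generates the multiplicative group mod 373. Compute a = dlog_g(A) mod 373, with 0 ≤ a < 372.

273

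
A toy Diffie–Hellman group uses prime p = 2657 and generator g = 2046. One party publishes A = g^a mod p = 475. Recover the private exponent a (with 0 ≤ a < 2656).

Baby-step giant-step with m = ceil(sqrt(2656)) = 52.
Baby table (2046^j mod 2657 for j=0..51):
  0:1  1:2046  2:1341  3:1662  4:2149  5:2176  6:1621  7:630
  8:335  9:2561  10:202  11:1457  12:2525  13:942  14:1007  15:1147
  16:631  17:2381  18:1245  19:1864  20:949  21:2044  22:2563  23:1637
  24:1482  25:535  26:2583  27:45  28:1732  29:1891  30:394  31:1053
  32:2268  33:1206  34:1780  35:1790  36:994  37:1119  38:1797  39:2031
  40:2535  41:146  42:1132  43:1825  44:865  45:228  46:1513  47:193
  48:1642  49:1084  50:1926  51:265
Giant step factor: 2046^(-52) ≡ 2575 (mod 2657).
Scan 475·2575^i mod 2657 for i = 0, 1, …:
  i=0: 475   i=1: 905   i=2: 186   i=3: 690
  i=4: 1874   i=5: 438   i=6: 1282   i=7: 1156
  i=8: 860   i=9: 1219     …   i=33: 1057
  i=34: 1007
Match at i=34, j=14: a = 34·52 + 14 = 1782.

1782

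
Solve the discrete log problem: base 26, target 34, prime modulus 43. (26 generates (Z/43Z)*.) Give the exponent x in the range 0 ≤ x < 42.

31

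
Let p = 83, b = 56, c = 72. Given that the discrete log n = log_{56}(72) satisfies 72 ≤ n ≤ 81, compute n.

Compute 56^72 mod 83 = 25, then multiply by 56 repeatedly:
  56^72=25  56^73=72
Found 72 at exponent 73.

73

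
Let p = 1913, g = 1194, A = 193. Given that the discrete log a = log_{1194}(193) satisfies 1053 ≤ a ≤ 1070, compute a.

1057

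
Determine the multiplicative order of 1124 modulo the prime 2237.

The order of 1124 must divide p − 1 = 2236 = 2^2 · 13 · 43.
Divisors: 1, 2, 4, 13, 26, 43, 52, 86, 172, 559, 1118, 2236.
Check each in increasing order: 1124^1 ≡ 1124;  1124^2 ≡ 1708;  1124^4 ≡ 216;  1124^13 ≡ 1179;  1124^26 ≡ 864;  1124^43 ≡ 613;  1124^52 ≡ 1575;  1124^86 ≡ 2190;  1124^172 ≡ 2209;  1124^559 ≡ 1216;  1124^1118 ≡ 2236;  1124^2236 ≡ 1.
Smallest exponent giving 1 is 2236.

2236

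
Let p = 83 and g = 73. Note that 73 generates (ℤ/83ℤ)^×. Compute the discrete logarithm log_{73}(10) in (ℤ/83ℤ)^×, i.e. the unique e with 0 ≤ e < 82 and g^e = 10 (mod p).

Baby-step giant-step with m = ceil(sqrt(82)) = 10.
Baby table (73^j mod 83 for j=0..9):
  0:1  1:73  2:17  3:79  4:40  5:15  6:16  7:6
  8:23  9:19
Giant step factor: 73^(-10) ≡ 38 (mod 83).
Scan 10·38^i mod 83 for i = 0, 1, …:
  i=0: 10   i=1: 48   i=2: 81   i=3: 7
  i=4: 17
Match at i=4, j=2: e = 4·10 + 2 = 42.

42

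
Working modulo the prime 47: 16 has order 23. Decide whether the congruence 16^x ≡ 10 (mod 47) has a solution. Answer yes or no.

no

⟨16⟩ has order 23; its elements mod 47 are {1, 2, 3, 4, 6, 7, 8, 9, 12, 14, 16, 17, 18, 21, 24, 25, 27, 28, 32, 34, 36, 37, 42}.
10 is not in this set.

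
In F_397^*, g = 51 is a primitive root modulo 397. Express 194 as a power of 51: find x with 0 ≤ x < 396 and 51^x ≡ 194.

Baby-step giant-step with m = ceil(sqrt(396)) = 20.
Baby table (51^j mod 397 for j=0..19):
  0:1  1:51  2:219  3:53  4:321  5:94  6:30  7:339
  8:218  9:2  10:102  11:41  12:106  13:245  14:188  15:60
  16:281  17:39  18:4  19:204
Giant step factor: 51^(-20) ≡ 92 (mod 397).
Scan 194·92^i mod 397 for i = 0, 1, …:
  i=0: 194   i=1: 380   i=2: 24   i=3: 223
  i=4: 269   i=5: 134   i=6: 21   i=7: 344
  i=8: 285   i=9: 18     …   i=16: 212
  i=17: 51
Match at i=17, j=1: x = 17·20 + 1 = 341.

341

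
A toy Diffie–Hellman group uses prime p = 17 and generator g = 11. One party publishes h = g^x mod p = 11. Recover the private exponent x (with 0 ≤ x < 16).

Successive powers of 11 modulo 17:
  11^0=1  11^1=11
So 11^1 ≡ 11 (mod 17), giving x = 1.

1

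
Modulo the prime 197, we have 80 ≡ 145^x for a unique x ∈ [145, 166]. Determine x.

Compute 145^145 mod 197 = 80, then multiply by 145 repeatedly:
  145^145=80
Found 80 at exponent 145.

145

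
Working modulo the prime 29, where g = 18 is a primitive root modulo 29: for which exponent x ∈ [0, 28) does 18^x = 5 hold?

2

Successive powers of 18 modulo 29:
  18^0=1  18^1=18  18^2=5
So 18^2 ≡ 5 (mod 29), giving x = 2.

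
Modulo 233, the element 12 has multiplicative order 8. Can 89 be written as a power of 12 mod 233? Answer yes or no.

⟨12⟩ has order 8; its elements mod 233 are {1, 12, 89, 97, 136, 144, 221, 232}.
89 is in this set.

yes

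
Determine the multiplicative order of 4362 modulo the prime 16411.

The order of 4362 must divide p − 1 = 16410 = 2 · 3 · 5 · 547.
Divisors: 1, 2, 3, 5, 6, 10, 15, 30, 547, 1094, 1641, 2735, 3282, 5470, 8205, 16410.
Check each in increasing order: 4362^1 ≡ 4362;  4362^2 ≡ 6695;  4362^3 ≡ 8421;  4362^5 ≡ 6810;  4362^6 ≡ 1310;  4362^10 ≡ 15025;  4362^15 ≡ 14076;  4362^30 ≡ 3773;  4362^547 ≡ 9762;  4362^1094 ≡ 14378;  4362^1641 ≡ 11164;  4362^2735 ≡ 1.
Smallest exponent giving 1 is 2735.

2735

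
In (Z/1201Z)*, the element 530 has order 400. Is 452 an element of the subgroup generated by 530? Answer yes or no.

yes

452 ∈ ⟨530⟩ iff 452^400 ≡ 1 (mod 1201), since |⟨530⟩| = 400.
452^400 mod 1201 = 1.
Since 1 = 1, 452 lies in the subgroup.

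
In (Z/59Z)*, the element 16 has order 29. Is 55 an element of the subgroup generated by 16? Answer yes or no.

55 ∈ ⟨16⟩ iff 55^29 ≡ 1 (mod 59), since |⟨16⟩| = 29.
55^29 mod 59 = 58.
Since 58 ≠ 1, 55 does not lie in the subgroup.

no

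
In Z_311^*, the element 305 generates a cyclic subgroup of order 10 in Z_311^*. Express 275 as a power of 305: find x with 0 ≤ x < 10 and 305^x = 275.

7

Successive powers of 305 modulo 311:
  305^0=1  305^1=305  305^2=36  305^3=95  305^4=52  305^5=310
  305^6=6  305^7=275
So 305^7 ≡ 275 (mod 311), giving x = 7.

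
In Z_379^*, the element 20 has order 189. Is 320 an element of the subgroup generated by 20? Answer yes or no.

320 ∈ ⟨20⟩ iff 320^189 ≡ 1 (mod 379), since |⟨20⟩| = 189.
320^189 mod 379 = 1.
Since 1 = 1, 320 lies in the subgroup.

yes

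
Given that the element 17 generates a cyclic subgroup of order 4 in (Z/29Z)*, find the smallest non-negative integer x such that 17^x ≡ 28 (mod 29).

Successive powers of 17 modulo 29:
  17^0=1  17^1=17  17^2=28
So 17^2 ≡ 28 (mod 29), giving x = 2.

2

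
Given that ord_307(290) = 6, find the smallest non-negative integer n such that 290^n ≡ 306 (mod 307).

Successive powers of 290 modulo 307:
  290^0=1  290^1=290  290^2=289  290^3=306
So 290^3 ≡ 306 (mod 307), giving n = 3.

3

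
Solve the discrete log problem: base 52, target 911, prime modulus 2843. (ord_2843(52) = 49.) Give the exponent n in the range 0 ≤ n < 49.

Successive powers of 52 modulo 2843:
  52^0=1  52^1=52  52^2=2704  52^3=1301  52^4=2263  52^5=1113
  52^6=1016  52^7=1658  52^8=926  52^9=2664  52^10=2064  52^11=2137
  52^12=247  52^13=1472  52^14=2626  52^15=88  52^16=1733  52^17=1983
  52^18=768  52^19=134  52^20=1282  52^21=1275  52^22=911
So 52^22 ≡ 911 (mod 2843), giving n = 22.

22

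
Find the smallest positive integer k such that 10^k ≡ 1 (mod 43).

The order of 10 must divide p − 1 = 42 = 2 · 3 · 7.
Divisors: 1, 2, 3, 6, 7, 14, 21, 42.
Check each in increasing order: 10^1 ≡ 10;  10^2 ≡ 14;  10^3 ≡ 11;  10^6 ≡ 35;  10^7 ≡ 6;  10^14 ≡ 36;  10^21 ≡ 1.
Smallest exponent giving 1 is 21.

21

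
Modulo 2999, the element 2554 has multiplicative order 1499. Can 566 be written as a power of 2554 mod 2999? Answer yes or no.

no

566 ∈ ⟨2554⟩ iff 566^1499 ≡ 1 (mod 2999), since |⟨2554⟩| = 1499.
566^1499 mod 2999 = 2998.
Since 2998 ≠ 1, 566 does not lie in the subgroup.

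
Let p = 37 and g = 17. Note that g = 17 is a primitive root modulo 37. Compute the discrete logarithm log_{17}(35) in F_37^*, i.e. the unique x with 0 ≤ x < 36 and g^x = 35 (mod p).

13

Successive powers of 17 modulo 37:
  17^0=1  17^1=17  17^2=30  17^3=29  17^4=12  17^5=19
  17^6=27  17^7=15  17^8=33  17^9=6  17^10=28  17^11=32
  17^12=26  17^13=35
So 17^13 ≡ 35 (mod 37), giving x = 13.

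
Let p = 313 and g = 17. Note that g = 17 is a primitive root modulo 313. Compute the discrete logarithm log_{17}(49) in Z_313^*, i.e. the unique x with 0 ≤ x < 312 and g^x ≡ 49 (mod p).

Baby-step giant-step with m = ceil(sqrt(312)) = 18.
Baby table (17^j mod 313 for j=0..17):
  0:1  1:17  2:289  3:218  4:263  5:89  6:261  7:55
  8:309  9:245  10:96  11:67  12:200  13:270  14:208  15:93
  16:16  17:272
Giant step factor: 17^(-18) ≡ 216 (mod 313).
Scan 49·216^i mod 313 for i = 0, 1, …:
  i=0: 49   i=1: 255   i=2: 305   i=3: 150
  i=4: 161   i=5: 33   i=6: 242   i=7: 1
Match at i=7, j=0: x = 7·18 + 0 = 126.

126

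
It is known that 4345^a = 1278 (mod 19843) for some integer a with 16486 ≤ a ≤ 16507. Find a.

16487

Compute 4345^16486 mod 19843 = 14427, then multiply by 4345 repeatedly:
  4345^16486=14427  4345^16487=1278
Found 1278 at exponent 16487.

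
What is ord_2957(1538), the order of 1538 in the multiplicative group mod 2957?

The order of 1538 must divide p − 1 = 2956 = 2^2 · 739.
Divisors: 1, 2, 4, 739, 1478, 2956.
Check each in increasing order: 1538^1 ≡ 1538;  1538^2 ≡ 2801;  1538^4 ≡ 680;  1538^739 ≡ 1.
Smallest exponent giving 1 is 739.

739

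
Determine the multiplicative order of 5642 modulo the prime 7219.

3609

The order of 5642 must divide p − 1 = 7218 = 2 · 3^2 · 401.
Divisors: 1, 2, 3, 6, 9, 18, 401, 802, 1203, 2406, 3609, 7218.
Check each in increasing order: 5642^1 ≡ 5642;  5642^2 ≡ 3593;  5642^3 ≡ 754;  5642^6 ≡ 5434;  5642^9 ≡ 4063;  5642^18 ≡ 5335;  5642^401 ≡ 3804;  5642^802 ≡ 3540;  5642^1203 ≡ 2725;  5642^2406 ≡ 4493;  5642^3609 ≡ 1.
Smallest exponent giving 1 is 3609.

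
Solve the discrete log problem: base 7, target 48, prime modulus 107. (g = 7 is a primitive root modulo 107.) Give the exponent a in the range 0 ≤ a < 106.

88

Baby-step giant-step with m = ceil(sqrt(106)) = 11.
Baby table (7^j mod 107 for j=0..10):
  0:1  1:7  2:49  3:22  4:47  5:8  6:56  7:71
  8:69  9:55  10:64
Giant step factor: 7^(-11) ≡ 91 (mod 107).
Scan 48·91^i mod 107 for i = 0, 1, …:
  i=0: 48   i=1: 88   i=2: 90   i=3: 58
  i=4: 35   i=5: 82   i=6: 79   i=7: 20
  i=8: 1
Match at i=8, j=0: a = 8·11 + 0 = 88.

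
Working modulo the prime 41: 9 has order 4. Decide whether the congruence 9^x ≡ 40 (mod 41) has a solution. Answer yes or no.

⟨9⟩ has order 4; its elements mod 41 are {1, 9, 32, 40}.
40 is in this set.

yes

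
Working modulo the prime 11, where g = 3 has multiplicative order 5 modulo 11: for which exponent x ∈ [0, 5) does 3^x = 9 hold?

2

Successive powers of 3 modulo 11:
  3^0=1  3^1=3  3^2=9
So 3^2 ≡ 9 (mod 11), giving x = 2.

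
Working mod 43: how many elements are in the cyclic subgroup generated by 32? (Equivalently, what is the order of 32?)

14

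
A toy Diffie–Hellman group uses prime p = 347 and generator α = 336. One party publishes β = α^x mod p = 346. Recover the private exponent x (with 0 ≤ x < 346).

173

Baby-step giant-step with m = ceil(sqrt(346)) = 19.
Baby table (336^j mod 347 for j=0..18):
  0:1  1:336  2:121  3:57  4:67  5:304  6:126  7:2
  8:325  9:242  10:114  11:134  12:261  13:252  14:4  15:303
  16:137  17:228  18:268
Giant step factor: 336^(-19) ≡ 232 (mod 347).
Scan 346·232^i mod 347 for i = 0, 1, …:
  i=0: 346   i=1: 115   i=2: 308   i=3: 321
  i=4: 214   i=5: 27   i=6: 18   i=7: 12
  i=8: 8   i=9: 121
Match at i=9, j=2: x = 9·19 + 2 = 173.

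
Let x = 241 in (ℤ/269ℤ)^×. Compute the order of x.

The order of 241 must divide p − 1 = 268 = 2^2 · 67.
Divisors: 1, 2, 4, 67, 134, 268.
Check each in increasing order: 241^1 ≡ 241;  241^2 ≡ 246;  241^4 ≡ 260;  241^67 ≡ 82;  241^134 ≡ 268;  241^268 ≡ 1.
Smallest exponent giving 1 is 268.

268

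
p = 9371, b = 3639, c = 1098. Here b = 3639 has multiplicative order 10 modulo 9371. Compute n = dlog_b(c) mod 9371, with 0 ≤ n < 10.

2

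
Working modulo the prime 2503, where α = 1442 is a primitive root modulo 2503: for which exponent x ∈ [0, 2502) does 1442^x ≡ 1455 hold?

2063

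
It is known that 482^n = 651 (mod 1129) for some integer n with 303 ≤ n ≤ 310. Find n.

303

Compute 482^303 mod 1129 = 651, then multiply by 482 repeatedly:
  482^303=651
Found 651 at exponent 303.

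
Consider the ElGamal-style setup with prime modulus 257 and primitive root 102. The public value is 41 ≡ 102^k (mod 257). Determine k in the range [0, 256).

91

Baby-step giant-step with m = ceil(sqrt(256)) = 16.
Baby table (102^j mod 257 for j=0..15):
  0:1  1:102  2:124  3:55  4:213  5:138  6:198  7:150
  8:137  9:96  10:26  11:82  12:140  13:145  14:141  15:247
Giant step factor: 102^(-16) ≡ 225 (mod 257).
Scan 41·225^i mod 257 for i = 0, 1, …:
  i=0: 41   i=1: 230   i=2: 93   i=3: 108
  i=4: 142   i=5: 82
Match at i=5, j=11: k = 5·16 + 11 = 91.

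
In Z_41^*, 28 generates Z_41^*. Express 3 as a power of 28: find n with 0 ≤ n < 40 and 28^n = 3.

Successive powers of 28 modulo 41:
  28^0=1  28^1=28  28^2=5  28^3=17  28^4=25  28^5=3
So 28^5 ≡ 3 (mod 41), giving n = 5.

5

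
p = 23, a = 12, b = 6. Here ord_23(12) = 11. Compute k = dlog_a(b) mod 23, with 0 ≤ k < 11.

Successive powers of 12 modulo 23:
  12^0=1  12^1=12  12^2=6
So 12^2 ≡ 6 (mod 23), giving k = 2.

2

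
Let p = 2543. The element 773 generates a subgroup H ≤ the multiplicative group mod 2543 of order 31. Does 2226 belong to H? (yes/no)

no

2226 ∈ ⟨773⟩ iff 2226^31 ≡ 1 (mod 2543), since |⟨773⟩| = 31.
2226^31 mod 2543 = 167.
Since 167 ≠ 1, 2226 does not lie in the subgroup.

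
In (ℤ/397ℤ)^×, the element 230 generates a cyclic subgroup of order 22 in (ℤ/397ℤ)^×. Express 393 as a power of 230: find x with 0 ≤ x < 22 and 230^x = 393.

20

Successive powers of 230 modulo 397:
  230^0=1  230^1=230  230^2=99  230^3=141  230^4=273  230^5=64
  230^6=31  230^7=381  230^8=290  230^9=4  230^10=126  230^11=396
  230^12=167  230^13=298  230^14=256  230^15=124  230^16=333  230^17=366
  230^18=16  230^19=107  230^20=393
So 230^20 ≡ 393 (mod 397), giving x = 20.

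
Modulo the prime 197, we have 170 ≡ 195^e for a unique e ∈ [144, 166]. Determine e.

Compute 195^144 mod 197 = 51, then multiply by 195 repeatedly:
  195^144=51  195^145=95  195^146=7  195^147=183  195^148=28
  195^149=141  195^150=112  195^151=170
Found 170 at exponent 151.

151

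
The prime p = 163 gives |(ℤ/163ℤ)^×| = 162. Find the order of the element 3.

162

The order of 3 must divide p − 1 = 162 = 2 · 3^4.
Divisors: 1, 2, 3, 6, 9, 18, 27, 54, 81, 162.
Check each in increasing order: 3^1 ≡ 3;  3^2 ≡ 9;  3^3 ≡ 27;  3^6 ≡ 77;  3^9 ≡ 123;  3^18 ≡ 133;  3^27 ≡ 59;  3^54 ≡ 58;  3^81 ≡ 162;  3^162 ≡ 1.
Smallest exponent giving 1 is 162.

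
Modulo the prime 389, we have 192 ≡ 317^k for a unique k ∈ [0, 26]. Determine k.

Compute 317^0 mod 389 = 1, then multiply by 317 repeatedly:
  317^0=1  317^1=317  317^2=127  317^3=192
Found 192 at exponent 3.

3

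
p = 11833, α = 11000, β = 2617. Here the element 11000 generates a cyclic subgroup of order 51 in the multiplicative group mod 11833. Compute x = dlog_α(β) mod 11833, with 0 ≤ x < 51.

17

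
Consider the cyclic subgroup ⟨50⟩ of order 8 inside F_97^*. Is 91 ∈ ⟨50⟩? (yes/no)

no

91 ∈ ⟨50⟩ iff 91^8 ≡ 1 (mod 97), since |⟨50⟩| = 8.
91^8 mod 97 = 61.
Since 61 ≠ 1, 91 does not lie in the subgroup.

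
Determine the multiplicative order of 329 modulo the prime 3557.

The order of 329 must divide p − 1 = 3556 = 2^2 · 7 · 127.
Divisors: 1, 2, 4, 7, 14, 28, 127, 254, 508, 889, 1778, 3556.
Check each in increasing order: 329^1 ≡ 329;  329^2 ≡ 1531;  329^4 ≡ 3455;  329^7 ≡ 10;  329^14 ≡ 100;  329^28 ≡ 2886;  329^127 ≡ 1931;  329^254 ≡ 1025;  329^508 ≡ 1310;  329^889 ≡ 3556;  329^1778 ≡ 1.
Smallest exponent giving 1 is 1778.

1778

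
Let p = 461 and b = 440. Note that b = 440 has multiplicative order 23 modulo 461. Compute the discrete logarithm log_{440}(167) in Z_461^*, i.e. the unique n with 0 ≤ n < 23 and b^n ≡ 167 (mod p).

16

Successive powers of 440 modulo 461:
  440^0=1  440^1=440  440^2=441  440^3=420  440^4=400  440^5=359
  440^6=298  440^7=196  440^8=33  440^9=229  440^10=262  440^11=30
  440^12=292  440^13=322  440^14=153  440^15=14  440^16=167
So 440^16 ≡ 167 (mod 461), giving n = 16.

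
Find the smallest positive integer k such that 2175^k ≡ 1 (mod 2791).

The order of 2175 must divide p − 1 = 2790 = 2 · 3^2 · 5 · 31.
Divisors: 1, 2, 3, 5, 6, 9, 10, 15, 18, 30, 31, 45, 62, 90, 93, 155, 186, 279, 310, 465, 558, 930, 1395, 2790.
Check each in increasing order: 2175^1 ≡ 2175;  2175^2 ≡ 2671;  2175^3 ≡ 1354;  2175^5 ≡ 2189;  2175^6 ≡ 2420;  2175^9 ≡ 46;  2175^10 ≡ 2365;  2175^15 ≡ 2471;  2175^18 ≡ 2116;  2175^30 ≡ 1924;  2175^31 ≡ 991;  2175^45 ≡ 1131;  2175^62 ≡ 2440;  2175^90 ≡ 883;  2175^93 ≡ 1034;  2175^155 ≡ 2687;  2175^186 ≡ 203;  2175^279 ≡ 577;  2175^310 ≡ 2443;  2175^465 ≡ 2700;  2175^558 ≡ 800;  2175^930 ≡ 2699;  2175^1395 ≡ 2790;  2175^2790 ≡ 1.
Smallest exponent giving 1 is 2790.

2790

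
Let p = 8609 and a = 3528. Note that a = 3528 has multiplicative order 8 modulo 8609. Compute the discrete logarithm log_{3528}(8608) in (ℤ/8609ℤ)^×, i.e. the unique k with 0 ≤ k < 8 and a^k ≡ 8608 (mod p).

4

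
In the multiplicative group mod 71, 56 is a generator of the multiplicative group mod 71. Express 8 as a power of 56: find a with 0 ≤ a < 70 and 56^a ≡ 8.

12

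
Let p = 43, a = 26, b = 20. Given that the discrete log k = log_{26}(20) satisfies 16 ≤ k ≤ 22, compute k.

Compute 26^16 mod 43 = 14, then multiply by 26 repeatedly:
  26^16=14  26^17=20
Found 20 at exponent 17.

17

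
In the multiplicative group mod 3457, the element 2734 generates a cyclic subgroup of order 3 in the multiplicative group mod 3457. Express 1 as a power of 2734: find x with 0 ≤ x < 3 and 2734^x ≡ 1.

Successive powers of 2734 modulo 3457:
  2734^0=1
So 2734^0 ≡ 1 (mod 3457), giving x = 0.

0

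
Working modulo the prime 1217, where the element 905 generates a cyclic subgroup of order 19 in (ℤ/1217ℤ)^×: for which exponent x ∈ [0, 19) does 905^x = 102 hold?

Successive powers of 905 modulo 1217:
  905^0=1  905^1=905  905^2=1201  905^3=124  905^4=256  905^5=450
  905^6=772  905^7=102
So 905^7 ≡ 102 (mod 1217), giving x = 7.

7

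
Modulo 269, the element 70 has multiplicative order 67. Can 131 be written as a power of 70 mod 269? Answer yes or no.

131 ∈ ⟨70⟩ iff 131^67 ≡ 1 (mod 269), since |⟨70⟩| = 67.
131^67 mod 269 = 1.
Since 1 = 1, 131 lies in the subgroup.

yes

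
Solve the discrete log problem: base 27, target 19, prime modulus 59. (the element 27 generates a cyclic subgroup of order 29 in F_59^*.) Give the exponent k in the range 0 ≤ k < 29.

25

Successive powers of 27 modulo 59:
  27^0=1  27^1=27  27^2=21  27^3=36  27^4=28  27^5=48
  27^6=57  27^7=5  27^8=17  27^9=46  27^10=3  27^11=22
  27^12=4  27^13=49  27^14=25  27^15=26  27^16=53  27^17=15
  27^18=51  27^19=20  27^20=9  27^21=7  27^22=12  27^23=29
  27^24=16  27^25=19
So 27^25 ≡ 19 (mod 59), giving k = 25.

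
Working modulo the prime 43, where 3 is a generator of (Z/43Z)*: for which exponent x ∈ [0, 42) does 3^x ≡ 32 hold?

9

Baby-step giant-step with m = ceil(sqrt(42)) = 7.
Baby table (3^j mod 43 for j=0..6):
  0:1  1:3  2:9  3:27  4:38  5:28  6:41
Giant step factor: 3^(-7) ≡ 7 (mod 43).
Scan 32·7^i mod 43 for i = 0, 1, …:
  i=0: 32   i=1: 9
Match at i=1, j=2: x = 1·7 + 2 = 9.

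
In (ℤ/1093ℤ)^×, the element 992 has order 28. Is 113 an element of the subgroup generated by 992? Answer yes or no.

113 ∈ ⟨992⟩ iff 113^28 ≡ 1 (mod 1093), since |⟨992⟩| = 28.
113^28 mod 1093 = 342.
Since 342 ≠ 1, 113 does not lie in the subgroup.

no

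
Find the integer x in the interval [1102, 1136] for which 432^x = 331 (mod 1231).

1103

Compute 432^1102 mod 1231 = 716, then multiply by 432 repeatedly:
  432^1102=716  432^1103=331
Found 331 at exponent 1103.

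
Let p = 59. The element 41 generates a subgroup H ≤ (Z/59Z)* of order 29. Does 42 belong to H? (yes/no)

no

42 ∈ ⟨41⟩ iff 42^29 ≡ 1 (mod 59), since |⟨41⟩| = 29.
42^29 mod 59 = 58.
Since 58 ≠ 1, 42 does not lie in the subgroup.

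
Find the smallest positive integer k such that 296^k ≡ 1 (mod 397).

The order of 296 must divide p − 1 = 396 = 2^2 · 3^2 · 11.
Divisors: 1, 2, 3, 4, 6, 9, 11, 12, 18, 22, 33, 36, 44, 66, 99, 132, 198, 396.
Check each in increasing order: 296^1 ≡ 296;  296^2 ≡ 276;  296^3 ≡ 311;  296^4 ≡ 349;  296^6 ≡ 250;  296^9 ≡ 335;  296^11 ≡ 356;  296^12 ≡ 171;  296^18 ≡ 271;  296^22 ≡ 93;  296^33 ≡ 157;  296^36 ≡ 393;  296^44 ≡ 312;  296^66 ≡ 35;  296^99 ≡ 334;  296^132 ≡ 34;  296^198 ≡ 396;  296^396 ≡ 1.
Smallest exponent giving 1 is 396.

396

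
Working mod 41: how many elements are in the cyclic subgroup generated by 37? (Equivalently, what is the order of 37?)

5

The order of 37 must divide p − 1 = 40 = 2^3 · 5.
Divisors: 1, 2, 4, 5, 8, 10, 20, 40.
Check each in increasing order: 37^1 ≡ 37;  37^2 ≡ 16;  37^4 ≡ 10;  37^5 ≡ 1.
Smallest exponent giving 1 is 5.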